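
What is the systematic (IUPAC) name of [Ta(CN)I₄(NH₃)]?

amminecyanotetraiodotantalum(V)

There is no counter-ion, so the complex is neutral overall.
Ligand charges: 1×ammine (neutral), 1×cyano (-1 each), 4×iodo (-1 each); total -5. So Ta + (-5) = 0, giving Ta = +5.
Ligands are named alphabetically: ammine before cyano before iodo.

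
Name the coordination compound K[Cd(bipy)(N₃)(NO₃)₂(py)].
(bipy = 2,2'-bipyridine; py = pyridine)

The 1 potassium counter-ion carries a total charge of +1, so each complex ion is 1−.
Ligand charges: 2×nitrato (-1 each), 1×azido (-1 each), 1×2,2'-bipyridine (neutral), 1×pyridine (neutral); total -3. So Cd + (-3) = 1−, giving Cd = +2.
The complex ion is anionic, so cadmium takes the -ate form cadmate(II).

potassium azido(2,2'-bipyridine)dinitrato(pyridine)cadmate(II)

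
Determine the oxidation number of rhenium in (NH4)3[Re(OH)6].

+3

3 ammonium outside the brackets (+1 each) → the complex ion is 3−.
Ligand charges: 6×OH = -6; sum -6.
Re + (-6) = 3− ⇒ Re is +3.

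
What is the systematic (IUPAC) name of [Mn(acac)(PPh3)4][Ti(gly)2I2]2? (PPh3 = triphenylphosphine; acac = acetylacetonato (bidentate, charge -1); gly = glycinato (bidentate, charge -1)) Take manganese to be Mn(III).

Mn is given as +3; the cation's ligand charges sum to -1, so the complex cation is 2+.
With 2 anions per cation, each anion must be 2/2 = 1−.
Anion: ligand charges sum to -4; for the ion to be 1−, Ti = +3.

(acetylacetonato)tetrakis(triphenylphosphine)manganese(III) bis(glycinato)diiodotitanate(III)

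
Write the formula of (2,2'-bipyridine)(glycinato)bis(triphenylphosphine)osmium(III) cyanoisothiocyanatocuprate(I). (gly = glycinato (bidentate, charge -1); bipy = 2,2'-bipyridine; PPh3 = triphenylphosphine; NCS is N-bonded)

Cation [Os…]: ligand charges -1, Os(III) ⇒ ion charge 2+.
Anion [Cu…]: ligand charges -2, Cu(I) ⇒ ion charge 1−.

[Os(bipy)(gly)(PPh3)2][Cu(CN)(NCS)]2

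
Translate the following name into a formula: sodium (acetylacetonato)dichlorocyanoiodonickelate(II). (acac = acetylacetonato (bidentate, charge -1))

Na3[Ni(acac)Cl2(CN)I]

Ligands: 1 cyano (CN, -1), 2 chloro (Cl, -1), 1 iodo (I, -1), 1 acetylacetonato (acac, -1). Ligand charge sum = -5.
With Ni in oxidation state +2, the complex ion is [Ni...]^3−.
Charge balance with sodium (+1) requires 1 complex ion per 3 sodium.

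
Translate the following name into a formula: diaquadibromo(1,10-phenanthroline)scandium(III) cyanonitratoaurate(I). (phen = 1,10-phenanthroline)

Cation [Sc…]: ligand charges -2, Sc(III) ⇒ ion charge 1+.
Anion [Au…]: ligand charges -2, Au(I) ⇒ ion charge 1−.
One 1+ cation balances one 1− anion.

[ScBr2(H2O)2(phen)][Au(CN)(NO3)]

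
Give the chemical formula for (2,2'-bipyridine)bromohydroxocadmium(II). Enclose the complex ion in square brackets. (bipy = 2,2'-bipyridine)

[Cd(bipy)Br(OH)]

Ligands: 1 bromo (Br, -1), 1 2,2'-bipyridine (bipy, neutral), 1 hydroxo (OH, -1). Ligand charge sum = -2.
With Cd in oxidation state +2, the complex ion is [Cd...].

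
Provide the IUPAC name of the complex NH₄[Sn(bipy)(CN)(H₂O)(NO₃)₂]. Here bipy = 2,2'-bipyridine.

The 1 ammonium counter-ion carries a total charge of +1, so each complex ion is 1−.
Ligand charges: 1×cyano (-1 each), 2×nitrato (-1 each), 1×2,2'-bipyridine (neutral), 1×aqua (neutral); total -3. So Sn + (-3) = 1−, giving Sn = +2.
Ligands are named alphabetically: aqua before bipyridine before cyano before nitrato.
The complex ion is anionic, so tin takes the -ate form stannate(II).

ammonium aqua(2,2'-bipyridine)cyanodinitratostannate(II)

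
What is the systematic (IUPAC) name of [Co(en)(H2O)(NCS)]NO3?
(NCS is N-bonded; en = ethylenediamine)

aqua(ethylenediamine)isothiocyanatocobalt(II) nitrate

The 1 nitrate counter-ion carries a total charge of -1, so each complex ion is 1+.
Ligand charges: 1×isothiocyanato (-1 each), 1×aqua (neutral), 1×ethylenediamine (neutral); total -1. So Co + (-1) = 1+, giving Co = +2.
Ligands are named alphabetically: aqua before ethylenediamine before isothiocyanato.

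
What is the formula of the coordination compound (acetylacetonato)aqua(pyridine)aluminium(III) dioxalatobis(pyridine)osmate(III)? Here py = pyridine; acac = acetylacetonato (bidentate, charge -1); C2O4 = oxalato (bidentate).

[Al(acac)(H2O)(py)][Os(C2O4)2(py)2]2

Cation [Al…]: ligand charges -1, Al(III) ⇒ ion charge 2+.
Anion [Os…]: ligand charges -4, Os(III) ⇒ ion charge 1−.
One 2+ cation requires 2 of the 1− anion.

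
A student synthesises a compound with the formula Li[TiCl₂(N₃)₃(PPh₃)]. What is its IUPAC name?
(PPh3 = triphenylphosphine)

The 1 lithium counter-ion carries a total charge of +1, so each complex ion is 1−.
Ligand charges: 2×chloro (-1 each), 3×azido (-1 each), 1×triphenylphosphine (neutral); total -5. So Ti + (-5) = 1−, giving Ti = +4.
Ligands are named alphabetically: azido before chloro before triphenylphosphine.
The complex ion is anionic, so titanium takes the -ate form titanate(IV).

lithium triazidodichloro(triphenylphosphine)titanate(IV)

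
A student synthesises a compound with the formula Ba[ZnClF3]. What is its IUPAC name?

The 1 barium counter-ion carries a total charge of +2, so each complex ion is 2−.
Ligand charges: 1×chloro (-1 each), 3×fluoro (-1 each); total -4. So Zn + (-4) = 2−, giving Zn = +2.
Ligands are named alphabetically: chloro before fluoro.
The complex ion is anionic, so zinc takes the -ate form zincate(II).

barium chlorotrifluorozincate(II)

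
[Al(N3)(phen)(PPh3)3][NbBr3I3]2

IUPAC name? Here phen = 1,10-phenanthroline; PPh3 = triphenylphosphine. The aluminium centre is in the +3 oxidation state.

Both ions are complex: the cation is named first with the plain metal name, the anion second with the -ate form; each ion's ligands are alphabetised independently.
Al is given as +3; the cation's ligand charges sum to -1, so the complex cation is 2+.
With 2 anions per cation, each anion must be 2/2 = 1−.
Anion: ligand charges sum to -6; for the ion to be 1−, Nb = +5.

azido(1,10-phenanthroline)tris(triphenylphosphine)aluminium(III) tribromotriiodoniobate(V)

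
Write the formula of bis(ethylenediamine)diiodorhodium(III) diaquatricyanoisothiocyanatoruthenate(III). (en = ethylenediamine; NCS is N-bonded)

Cation [Rh…]: ligand charges -2, Rh(III) ⇒ ion charge 1+.
Anion [Ru…]: ligand charges -4, Ru(III) ⇒ ion charge 1−.
One 1+ cation balances one 1− anion.

[Rh(en)2I2][Ru(CN)3(H2O)2(NCS)]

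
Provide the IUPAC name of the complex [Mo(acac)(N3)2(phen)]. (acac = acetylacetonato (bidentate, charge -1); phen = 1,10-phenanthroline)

(acetylacetonato)diazido(1,10-phenanthroline)molybdenum(III)

There is no counter-ion, so the complex is neutral overall.
Ligand charges: 2×azido (-1 each), 1×acetylacetonato (-1 each), 1×1,10-phenanthroline (neutral); total -3. So Mo + (-3) = 0, giving Mo = +3.
Ligands are named alphabetically: acetylacetonato before azido before phenanthroline.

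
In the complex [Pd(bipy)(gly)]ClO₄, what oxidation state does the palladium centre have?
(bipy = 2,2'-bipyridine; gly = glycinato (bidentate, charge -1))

1 perchlorate outside the brackets (-1 each) → the complex ion is 1+.
Ligand charges: 1×bipy neutral; 1×gly = -1; sum -1.
Pd + (-1) = 1+ ⇒ Pd is +2.

+2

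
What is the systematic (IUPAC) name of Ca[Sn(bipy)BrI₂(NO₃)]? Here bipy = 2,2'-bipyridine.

The 1 calcium counter-ion carries a total charge of +2, so each complex ion is 2−.
Ligand charges: 1×nitrato (-1 each), 2×iodo (-1 each), 1×bromo (-1 each), 1×2,2'-bipyridine (neutral); total -4. So Sn + (-4) = 2−, giving Sn = +2.
Ligands are named alphabetically: bipyridine before bromo before iodo before nitrato.
The complex ion is anionic, so tin takes the -ate form stannate(II).

calcium (2,2'-bipyridine)bromodiiodonitratostannate(II)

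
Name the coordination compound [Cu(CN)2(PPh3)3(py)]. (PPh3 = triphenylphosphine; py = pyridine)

There is no counter-ion, so the complex is neutral overall.
Ligand charges: 2×cyano (-1 each), 3×triphenylphosphine (neutral), 1×pyridine (neutral); total -2. So Cu + (-2) = 0, giving Cu = +2.
Ligands are named alphabetically: cyano before pyridine before triphenylphosphine.

dicyano(pyridine)tris(triphenylphosphine)copper(II)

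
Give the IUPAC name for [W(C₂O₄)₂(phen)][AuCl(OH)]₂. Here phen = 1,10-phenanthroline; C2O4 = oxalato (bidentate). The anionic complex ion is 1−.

dioxalato(1,10-phenanthroline)tungsten(VI) chlorohydroxoaurate(I)

The complex anion is given as 1−; its ligand charges sum to -2, so Au = +1.
With 2 anions per cation, the cation must be 2×1 = 2+.
Cation: ligand charges sum to -4; for the ion to be 2+, W = +6.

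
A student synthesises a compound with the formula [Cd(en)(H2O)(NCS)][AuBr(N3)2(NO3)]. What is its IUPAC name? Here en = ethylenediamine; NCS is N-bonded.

Cadmium is always +2 in its complexes; the cation's ligand charges sum to -1, so the complex cation is 1+.
A 1:1 salt means the anion carries the equal and opposite charge, 1−.
Anion: ligand charges sum to -4; for the ion to be 1−, Au = +3.

aqua(ethylenediamine)isothiocyanatocadmium(II) diazidobromonitratoaurate(III)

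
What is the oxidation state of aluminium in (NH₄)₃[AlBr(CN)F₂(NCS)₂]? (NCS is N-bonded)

+3

3 ammonium outside the brackets (+1 each) → the complex ion is 3−.
Ligand charges: 2×NCS = -2; 1×CN = -1; 1×Br = -1; 2×F = -2; sum -6.
Al + (-6) = 3− ⇒ Al is +3.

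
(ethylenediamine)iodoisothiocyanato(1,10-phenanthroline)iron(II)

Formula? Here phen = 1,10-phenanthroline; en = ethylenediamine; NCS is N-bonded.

[Fe(en)I(NCS)(phen)]

Ligands: 1 1,10-phenanthroline (phen, neutral), 1 ethylenediamine (en, neutral), 1 isothiocyanato (NCS, -1), 1 iodo (I, -1). Ligand charge sum = -2.
With Fe in oxidation state +2, the complex ion is [Fe...].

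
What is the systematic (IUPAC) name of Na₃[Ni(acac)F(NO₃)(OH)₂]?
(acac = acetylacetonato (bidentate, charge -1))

The 3 sodium counter-ions carry a total charge of +3, so each complex ion is 3−.
Ligand charges: 1×fluoro (-1 each), 2×hydroxo (-1 each), 1×nitrato (-1 each), 1×acetylacetonato (-1 each); total -5. So Ni + (-5) = 3−, giving Ni = +2.
The complex ion is anionic, so nickel takes the -ate form nickelate(II).

sodium (acetylacetonato)fluorodihydroxonitratonickelate(II)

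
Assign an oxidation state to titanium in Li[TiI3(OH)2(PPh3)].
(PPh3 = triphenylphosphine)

1 lithium outside the brackets (+1 each) → the complex ion is 1−.
Ligand charges: 3×I = -3; 1×PPh3 neutral; 2×OH = -2; sum -5.
Ti + (-5) = 1− ⇒ Ti is +4.

+4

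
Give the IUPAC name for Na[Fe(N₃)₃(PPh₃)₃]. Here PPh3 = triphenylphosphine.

sodium triazidotris(triphenylphosphine)ferrate(II)

The 1 sodium counter-ion carries a total charge of +1, so each complex ion is 1−.
Ligand charges: 3×triphenylphosphine (neutral), 3×azido (-1 each); total -3. So Fe + (-3) = 1−, giving Fe = +2.
Ligands are named alphabetically: azido before triphenylphosphine.
The complex ion is anionic, so iron takes the -ate form ferrate(II).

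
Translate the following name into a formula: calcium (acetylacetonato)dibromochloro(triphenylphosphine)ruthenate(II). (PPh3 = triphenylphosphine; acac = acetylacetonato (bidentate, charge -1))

Ca[Ru(acac)Br2Cl(PPh3)]

Ligands: 2 bromo (Br, -1), 1 triphenylphosphine (PPh3, neutral), 1 acetylacetonato (acac, -1), 1 chloro (Cl, -1). Ligand charge sum = -4.
Charge balance with calcium (+2) requires 1 complex ion per 1 calcium.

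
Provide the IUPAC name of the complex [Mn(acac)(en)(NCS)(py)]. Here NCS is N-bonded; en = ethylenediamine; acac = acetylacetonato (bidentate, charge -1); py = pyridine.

There is no counter-ion, so the complex is neutral overall.
Ligand charges: 1×isothiocyanato (-1 each), 1×ethylenediamine (neutral), 1×acetylacetonato (-1 each), 1×pyridine (neutral); total -2. So Mn + (-2) = 0, giving Mn = +2.
Ligands are named alphabetically: acetylacetonato before ethylenediamine before isothiocyanato before pyridine.

(acetylacetonato)(ethylenediamine)isothiocyanato(pyridine)manganese(II)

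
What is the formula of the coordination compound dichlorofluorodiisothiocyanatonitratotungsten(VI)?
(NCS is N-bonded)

Ligands: 1 nitrato (NO3, -1), 1 fluoro (F, -1), 2 isothiocyanato (NCS, -1), 2 chloro (Cl, -1). Ligand charge sum = -6.
With W in oxidation state +6, the complex ion is [W...].

[WCl2F(NCS)2(NO3)]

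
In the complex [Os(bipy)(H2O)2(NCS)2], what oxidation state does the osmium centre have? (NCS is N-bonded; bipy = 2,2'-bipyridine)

No counter-ion: the bracketed complex is neutral.
Ligand charges: 2×NCS = -2; 1×bipy neutral; 2×H2O neutral; sum -2.
Os + (-2) = 0 ⇒ Os is +2.

+2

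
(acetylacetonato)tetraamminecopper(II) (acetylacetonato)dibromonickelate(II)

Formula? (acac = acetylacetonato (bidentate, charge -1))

[Cu(acac)(NH3)4][Ni(acac)Br2]

Cation [Cu…]: ligand charges -1, Cu(II) ⇒ ion charge 1+.
Anion [Ni…]: ligand charges -3, Ni(II) ⇒ ion charge 1−.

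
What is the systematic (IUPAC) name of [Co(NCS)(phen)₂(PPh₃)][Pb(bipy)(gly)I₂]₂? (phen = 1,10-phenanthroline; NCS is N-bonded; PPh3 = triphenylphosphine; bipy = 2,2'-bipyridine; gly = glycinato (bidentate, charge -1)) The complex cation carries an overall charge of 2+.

Both ions are complex: the cation is named first with the plain metal name, the anion second with the -ate form; each ion's ligands are alphabetised independently.
The complex cation is given as 2+; its ligand charges sum to -1, so Co = +3.
With 2 anions per cation, each anion must be 2/2 = 1−.
Anion: ligand charges sum to -3; for the ion to be 1−, Pb = +2.

isothiocyanatobis(1,10-phenanthroline)(triphenylphosphine)cobalt(III) (2,2'-bipyridine)(glycinato)diiodoplumbate(II)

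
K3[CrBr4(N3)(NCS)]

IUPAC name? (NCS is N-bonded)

potassium azidotetrabromoisothiocyanatochromate(III)

The 3 potassium counter-ions carry a total charge of +3, so each complex ion is 3−.
Ligand charges: 4×bromo (-1 each), 1×isothiocyanato (-1 each), 1×azido (-1 each); total -6. So Cr + (-6) = 3−, giving Cr = +3.
The complex ion is anionic, so chromium takes the -ate form chromate(III).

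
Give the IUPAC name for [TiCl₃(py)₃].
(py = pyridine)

There is no counter-ion, so the complex is neutral overall.
Ligand charges: 3×pyridine (neutral), 3×chloro (-1 each); total -3. So Ti + (-3) = 0, giving Ti = +3.
Ligands are named alphabetically: chloro before pyridine.

trichlorotris(pyridine)titanium(III)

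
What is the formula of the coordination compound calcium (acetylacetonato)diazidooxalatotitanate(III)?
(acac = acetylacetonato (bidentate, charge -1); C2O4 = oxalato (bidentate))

Ligands: 1 acetylacetonato (acac, -1), 1 oxalato (C2O4, -2), 2 azido (N3, -1). Ligand charge sum = -5.
With Ti in oxidation state +3, the complex ion is [Ti...]^2−.
Charge balance with calcium (+2) requires 1 complex ion per 1 calcium.

Ca[Ti(acac)(C2O4)(N3)2]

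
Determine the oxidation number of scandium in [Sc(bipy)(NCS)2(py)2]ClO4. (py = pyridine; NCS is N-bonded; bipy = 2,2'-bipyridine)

+3

1 perchlorate outside the brackets (-1 each) → the complex ion is 1+.
Ligand charges: 2×py neutral; 2×NCS = -2; 1×bipy neutral; sum -2.
Sc + (-2) = 1+ ⇒ Sc is +3.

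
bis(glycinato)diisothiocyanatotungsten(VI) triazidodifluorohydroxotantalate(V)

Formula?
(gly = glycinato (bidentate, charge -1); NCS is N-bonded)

Cation [W…]: ligand charges -4, W(VI) ⇒ ion charge 2+.
Anion [Ta…]: ligand charges -6, Ta(V) ⇒ ion charge 1−.

[W(gly)2(NCS)2][TaF2(N3)3(OH)]2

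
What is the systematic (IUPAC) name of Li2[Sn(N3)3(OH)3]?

The 2 lithium counter-ions carry a total charge of +2, so each complex ion is 2−.
Ligand charges: 3×hydroxo (-1 each), 3×azido (-1 each); total -6. So Sn + (-6) = 2−, giving Sn = +4.
Ligands are named alphabetically: azido before hydroxo.
The complex ion is anionic, so tin takes the -ate form stannate(IV).

lithium triazidotrihydroxostannate(IV)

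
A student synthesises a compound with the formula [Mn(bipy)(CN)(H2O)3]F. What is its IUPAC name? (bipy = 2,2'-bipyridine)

The 1 fluoride counter-ion carries a total charge of -1, so each complex ion is 1+.
Ligand charges: 1×cyano (-1 each), 1×2,2'-bipyridine (neutral), 3×aqua (neutral); total -1. So Mn + (-1) = 1+, giving Mn = +2.
Ligands are named alphabetically: aqua before bipyridine before cyano.

triaqua(2,2'-bipyridine)cyanomanganese(II) fluoride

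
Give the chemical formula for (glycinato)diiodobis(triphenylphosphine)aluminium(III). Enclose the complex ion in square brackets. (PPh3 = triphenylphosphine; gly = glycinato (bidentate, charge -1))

[Al(gly)I2(PPh3)2]

Ligands: 2 triphenylphosphine (PPh3, neutral), 2 iodo (I, -1), 1 glycinato (gly, -1). Ligand charge sum = -3.
With Al in oxidation state +3, the complex ion is [Al...].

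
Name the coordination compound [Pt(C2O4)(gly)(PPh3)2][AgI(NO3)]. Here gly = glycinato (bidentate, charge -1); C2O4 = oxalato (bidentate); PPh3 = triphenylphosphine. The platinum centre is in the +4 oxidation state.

Pt is given as +4; the cation's ligand charges sum to -3, so the complex cation is 1+.
A 1:1 salt means the anion carries the equal and opposite charge, 1−.
Anion: ligand charges sum to -2; for the ion to be 1−, Ag = +1.

(glycinato)oxalatobis(triphenylphosphine)platinum(IV) iodonitratoargentate(I)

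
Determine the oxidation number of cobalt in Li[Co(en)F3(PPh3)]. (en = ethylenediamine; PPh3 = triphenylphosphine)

+2

1 lithium outside the brackets (+1 each) → the complex ion is 1−.
Ligand charges: 1×en neutral; 1×PPh3 neutral; 3×F = -3; sum -3.
Co + (-3) = 1− ⇒ Co is +2.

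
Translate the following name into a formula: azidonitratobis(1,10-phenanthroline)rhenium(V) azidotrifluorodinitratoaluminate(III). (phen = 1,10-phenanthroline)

[Re(N3)(NO3)(phen)2][AlF3(N3)(NO3)2]

Cation [Re…]: ligand charges -2, Re(V) ⇒ ion charge 3+.
Anion [Al…]: ligand charges -6, Al(III) ⇒ ion charge 3−.
One 3+ cation balances one 3− anion.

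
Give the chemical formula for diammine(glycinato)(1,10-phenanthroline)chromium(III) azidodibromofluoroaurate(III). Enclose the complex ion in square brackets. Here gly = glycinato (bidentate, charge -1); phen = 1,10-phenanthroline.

[Cr(gly)(NH3)2(phen)][AuBr2F(N3)]2

Cation [Cr…]: ligand charges -1, Cr(III) ⇒ ion charge 2+.
Anion [Au…]: ligand charges -4, Au(III) ⇒ ion charge 1−.
One 2+ cation requires 2 of the 1− anion.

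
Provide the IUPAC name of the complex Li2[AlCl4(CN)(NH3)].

The 2 lithium counter-ions carry a total charge of +2, so each complex ion is 2−.
Ligand charges: 4×chloro (-1 each), 1×cyano (-1 each), 1×ammine (neutral); total -5. So Al + (-5) = 2−, giving Al = +3.
Ligands are named alphabetically: ammine before chloro before cyano.
The complex ion is anionic, so aluminium takes the -ate form aluminate(III).

lithium amminetetrachlorocyanoaluminate(III)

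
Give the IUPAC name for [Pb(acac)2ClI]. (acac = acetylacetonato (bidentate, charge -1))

There is no counter-ion, so the complex is neutral overall.
Ligand charges: 2×acetylacetonato (-1 each), 1×chloro (-1 each), 1×iodo (-1 each); total -4. So Pb + (-4) = 0, giving Pb = +4.
Ligands are named alphabetically: acetylacetonato before chloro before iodo.

bis(acetylacetonato)chloroiodolead(IV)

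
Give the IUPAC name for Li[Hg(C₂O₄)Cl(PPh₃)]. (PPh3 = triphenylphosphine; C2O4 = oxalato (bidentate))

lithium chlorooxalato(triphenylphosphine)mercurate(II)

The 1 lithium counter-ion carries a total charge of +1, so each complex ion is 1−.
Ligand charges: 1×triphenylphosphine (neutral), 1×chloro (-1 each), 1×oxalato (-2 each); total -3. So Hg + (-3) = 1−, giving Hg = +2.
Ligands are named alphabetically: chloro before oxalato before triphenylphosphine.
The complex ion is anionic, so mercury takes the -ate form mercurate(II).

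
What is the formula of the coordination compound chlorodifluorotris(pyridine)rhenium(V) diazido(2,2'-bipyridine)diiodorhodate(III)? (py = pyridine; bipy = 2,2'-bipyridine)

Cation [Re…]: ligand charges -3, Re(V) ⇒ ion charge 2+.
Anion [Rh…]: ligand charges -4, Rh(III) ⇒ ion charge 1−.
One 2+ cation requires 2 of the 1− anion.

[ReClF2(py)3][Rh(bipy)I2(N3)2]2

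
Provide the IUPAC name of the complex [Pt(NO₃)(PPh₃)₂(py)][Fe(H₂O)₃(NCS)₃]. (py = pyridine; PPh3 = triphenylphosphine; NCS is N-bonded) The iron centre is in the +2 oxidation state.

Both ions are complex: the cation is named first with the plain metal name, the anion second with the -ate form; each ion's ligands are alphabetised independently.
Fe is given as +2; the anion's ligand charges sum to -3, so the complex anion is 1−.
A 1:1 salt means the cation carries the equal and opposite charge, 1+.
Cation: ligand charges sum to -1; for the ion to be 1+, Pt = +2.

nitrato(pyridine)bis(triphenylphosphine)platinum(II) triaquatriisothiocyanatoferrate(II)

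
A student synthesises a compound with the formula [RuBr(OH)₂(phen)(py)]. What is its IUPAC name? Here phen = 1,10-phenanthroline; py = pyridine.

There is no counter-ion, so the complex is neutral overall.
Ligand charges: 1×1,10-phenanthroline (neutral), 1×bromo (-1 each), 1×pyridine (neutral), 2×hydroxo (-1 each); total -3. So Ru + (-3) = 0, giving Ru = +3.
Ligands are named alphabetically: bromo before hydroxo before phenanthroline before pyridine.

bromodihydroxo(1,10-phenanthroline)(pyridine)ruthenium(III)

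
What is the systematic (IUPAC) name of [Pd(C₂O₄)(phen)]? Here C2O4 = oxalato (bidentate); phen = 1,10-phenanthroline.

There is no counter-ion, so the complex is neutral overall.
Ligand charges: 1×oxalato (-2 each), 1×1,10-phenanthroline (neutral); total -2. So Pd + (-2) = 0, giving Pd = +2.
Ligands are named alphabetically: oxalato before phenanthroline.

oxalato(1,10-phenanthroline)palladium(II)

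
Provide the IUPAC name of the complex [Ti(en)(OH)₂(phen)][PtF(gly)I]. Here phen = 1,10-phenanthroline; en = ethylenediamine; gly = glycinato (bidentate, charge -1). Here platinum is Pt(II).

(ethylenediamine)dihydroxo(1,10-phenanthroline)titanium(III) fluoro(glycinato)iodoplatinate(II)

Both ions are complex: the cation is named first with the plain metal name, the anion second with the -ate form; each ion's ligands are alphabetised independently.
Pt is given as +2; the anion's ligand charges sum to -3, so the complex anion is 1−.
A 1:1 salt means the cation carries the equal and opposite charge, 1+.
Cation: ligand charges sum to -2; for the ion to be 1+, Ti = +3.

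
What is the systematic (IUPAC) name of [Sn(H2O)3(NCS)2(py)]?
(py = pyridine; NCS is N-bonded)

triaquadiisothiocyanato(pyridine)tin(II)

There is no counter-ion, so the complex is neutral overall.
Ligand charges: 1×pyridine (neutral), 2×isothiocyanato (-1 each), 3×aqua (neutral); total -2. So Sn + (-2) = 0, giving Sn = +2.
Ligands are named alphabetically: aqua before isothiocyanato before pyridine.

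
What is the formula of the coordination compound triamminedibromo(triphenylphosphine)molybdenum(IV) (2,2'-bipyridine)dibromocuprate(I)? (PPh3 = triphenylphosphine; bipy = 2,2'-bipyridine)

Cation [Mo…]: ligand charges -2, Mo(IV) ⇒ ion charge 2+.
Anion [Cu…]: ligand charges -2, Cu(I) ⇒ ion charge 1−.
One 2+ cation requires 2 of the 1− anion.

[MoBr2(NH3)3(PPh3)][Cu(bipy)Br2]2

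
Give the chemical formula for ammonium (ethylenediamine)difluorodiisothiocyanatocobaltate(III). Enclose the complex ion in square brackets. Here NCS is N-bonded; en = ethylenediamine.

NH4[Co(en)F2(NCS)2]

Ligands: 2 isothiocyanato (NCS, -1), 1 ethylenediamine (en, neutral), 2 fluoro (F, -1). Ligand charge sum = -4.
With Co in oxidation state +3, the complex ion is [Co...]^1−.
Charge balance with ammonium (+1) requires 1 complex ion per 1 ammonium.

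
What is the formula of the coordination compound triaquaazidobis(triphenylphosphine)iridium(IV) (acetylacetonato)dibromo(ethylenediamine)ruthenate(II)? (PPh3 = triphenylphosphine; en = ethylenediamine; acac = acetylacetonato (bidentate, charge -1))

[Ir(H2O)3(N3)(PPh3)2][Ru(acac)Br2(en)]3

Cation [Ir…]: ligand charges -1, Ir(IV) ⇒ ion charge 3+.
Anion [Ru…]: ligand charges -3, Ru(II) ⇒ ion charge 1−.
One 3+ cation requires 3 of the 1− anion.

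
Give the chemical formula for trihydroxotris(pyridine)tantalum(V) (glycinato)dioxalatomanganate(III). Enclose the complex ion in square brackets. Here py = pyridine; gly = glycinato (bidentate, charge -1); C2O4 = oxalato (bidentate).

Cation [Ta…]: ligand charges -3, Ta(V) ⇒ ion charge 2+.
Anion [Mn…]: ligand charges -5, Mn(III) ⇒ ion charge 2−.
One 2+ cation balances one 2− anion.

[Ta(OH)3(py)3][Mn(C2O4)2(gly)]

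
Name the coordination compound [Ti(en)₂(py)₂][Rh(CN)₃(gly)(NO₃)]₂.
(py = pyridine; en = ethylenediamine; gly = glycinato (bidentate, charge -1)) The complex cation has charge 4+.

bis(ethylenediamine)bis(pyridine)titanium(IV) tricyano(glycinato)nitratorhodate(III)

Both ions are complex: the cation is named first with the plain metal name, the anion second with the -ate form; each ion's ligands are alphabetised independently.
The complex cation is given as 4+; its ligand charges sum to 0, so Ti = +4.
With 2 anions per cation, each anion must be 4/2 = 2−.
Anion: ligand charges sum to -5; for the ion to be 2−, Rh = +3.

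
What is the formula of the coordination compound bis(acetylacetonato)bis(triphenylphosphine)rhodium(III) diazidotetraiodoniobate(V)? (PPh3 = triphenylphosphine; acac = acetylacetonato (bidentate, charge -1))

[Rh(acac)2(PPh3)2][NbI4(N3)2]

Cation [Rh…]: ligand charges -2, Rh(III) ⇒ ion charge 1+.
Anion [Nb…]: ligand charges -6, Nb(V) ⇒ ion charge 1−.
One 1+ cation balances one 1− anion.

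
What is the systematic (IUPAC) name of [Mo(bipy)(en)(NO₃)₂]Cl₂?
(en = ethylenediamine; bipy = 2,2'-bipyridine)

The 2 chloride counter-ions carry a total charge of -2, so each complex ion is 2+.
Ligand charges: 2×nitrato (-1 each), 1×ethylenediamine (neutral), 1×2,2'-bipyridine (neutral); total -2. So Mo + (-2) = 2+, giving Mo = +4.
Ligands are named alphabetically: bipyridine before ethylenediamine before nitrato.

(2,2'-bipyridine)(ethylenediamine)dinitratomolybdenum(IV) chloride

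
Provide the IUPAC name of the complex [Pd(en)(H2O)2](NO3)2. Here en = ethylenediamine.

diaqua(ethylenediamine)palladium(II) nitrate

The 2 nitrate counter-ions carry a total charge of -2, so each complex ion is 2+.
Ligand charges: 2×aqua (neutral), 1×ethylenediamine (neutral); total 0. So Pd + (0) = 2+, giving Pd = +2.
Ligands are named alphabetically: aqua before ethylenediamine.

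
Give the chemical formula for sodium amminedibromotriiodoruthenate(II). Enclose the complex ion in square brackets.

Na3[RuBr2I3(NH3)]

Ligands: 1 ammine (NH3, neutral), 3 iodo (I, -1), 2 bromo (Br, -1). Ligand charge sum = -5.
Charge balance with sodium (+1) requires 1 complex ion per 3 sodium.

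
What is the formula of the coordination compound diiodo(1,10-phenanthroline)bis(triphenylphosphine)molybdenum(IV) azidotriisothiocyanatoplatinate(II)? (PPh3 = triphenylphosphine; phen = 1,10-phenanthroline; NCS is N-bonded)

[MoI2(phen)(PPh3)2][Pt(N3)(NCS)3]

Cation [Mo…]: ligand charges -2, Mo(IV) ⇒ ion charge 2+.
Anion [Pt…]: ligand charges -4, Pt(II) ⇒ ion charge 2−.
One 2+ cation balances one 2− anion.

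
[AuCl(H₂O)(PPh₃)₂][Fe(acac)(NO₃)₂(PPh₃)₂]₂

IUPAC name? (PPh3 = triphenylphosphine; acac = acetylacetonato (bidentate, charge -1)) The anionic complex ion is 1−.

aquachlorobis(triphenylphosphine)gold(III) (acetylacetonato)dinitratobis(triphenylphosphine)ferrate(II)

Both ions are complex: the cation is named first with the plain metal name, the anion second with the -ate form; each ion's ligands are alphabetised independently.
The complex anion is given as 1−; its ligand charges sum to -3, so Fe = +2.
With 2 anions per cation, the cation must be 2×1 = 2+.
Cation: ligand charges sum to -1; for the ion to be 2+, Au = +3.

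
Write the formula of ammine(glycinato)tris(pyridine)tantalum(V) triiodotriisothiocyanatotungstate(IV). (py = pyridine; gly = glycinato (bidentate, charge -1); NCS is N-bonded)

[Ta(gly)(NH3)(py)3][WI3(NCS)3]2

Cation [Ta…]: ligand charges -1, Ta(V) ⇒ ion charge 4+.
Anion [W…]: ligand charges -6, W(IV) ⇒ ion charge 2−.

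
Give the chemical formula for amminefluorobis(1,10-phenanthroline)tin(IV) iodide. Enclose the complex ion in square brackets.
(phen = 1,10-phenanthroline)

[SnF(NH3)(phen)2]I3

Ligands: 1 ammine (NH3, neutral), 1 fluoro (F, -1), 2 1,10-phenanthroline (phen, neutral). Ligand charge sum = -1.
With Sn in oxidation state +4, the complex ion is [Sn...]^3+.
Charge balance with iodide (-1) requires 1 complex ion per 3 iodide.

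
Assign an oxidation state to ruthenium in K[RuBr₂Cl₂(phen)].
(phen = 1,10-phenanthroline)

1 potassium outside the brackets (+1 each) → the complex ion is 1−.
Ligand charges: 2×Br = -2; 2×Cl = -2; 1×phen neutral; sum -4.
Ru + (-4) = 1− ⇒ Ru is +3.

+3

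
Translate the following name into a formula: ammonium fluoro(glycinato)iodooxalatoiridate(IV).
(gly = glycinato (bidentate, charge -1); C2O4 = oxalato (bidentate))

Ligands: 1 iodo (I, -1), 1 glycinato (gly, -1), 1 fluoro (F, -1), 1 oxalato (C2O4, -2). Ligand charge sum = -5.
With Ir in oxidation state +4, the complex ion is [Ir...]^1−.
Charge balance with ammonium (+1) requires 1 complex ion per 1 ammonium.

NH4[Ir(C2O4)F(gly)I]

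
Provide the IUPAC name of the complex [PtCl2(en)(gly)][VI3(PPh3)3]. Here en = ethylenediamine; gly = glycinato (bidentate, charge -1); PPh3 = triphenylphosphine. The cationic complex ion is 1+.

Both ions are complex: the cation is named first with the plain metal name, the anion second with the -ate form; each ion's ligands are alphabetised independently.
The complex cation is given as 1+; its ligand charges sum to -3, so Pt = +4.
A 1:1 salt means the anion carries the equal and opposite charge, 1−.
Anion: ligand charges sum to -3; for the ion to be 1−, V = +2.

dichloro(ethylenediamine)(glycinato)platinum(IV) triiodotris(triphenylphosphine)vanadate(II)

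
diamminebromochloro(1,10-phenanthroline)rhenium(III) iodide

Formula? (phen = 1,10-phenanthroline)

[ReBrCl(NH3)2(phen)]I

Ligands: 2 ammine (NH3, neutral), 1 1,10-phenanthroline (phen, neutral), 1 chloro (Cl, -1), 1 bromo (Br, -1). Ligand charge sum = -2.
With Re in oxidation state +3, the complex ion is [Re...]^1+.
Charge balance with iodide (-1) requires 1 complex ion per 1 iodide.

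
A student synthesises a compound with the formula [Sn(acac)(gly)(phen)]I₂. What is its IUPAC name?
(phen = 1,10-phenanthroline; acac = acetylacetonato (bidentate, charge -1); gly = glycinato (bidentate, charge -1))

The 2 iodide counter-ions carry a total charge of -2, so each complex ion is 2+.
Ligand charges: 1×1,10-phenanthroline (neutral), 1×acetylacetonato (-1 each), 1×glycinato (-1 each); total -2. So Sn + (-2) = 2+, giving Sn = +4.
Ligands are named alphabetically: acetylacetonato before glycinato before phenanthroline.

(acetylacetonato)(glycinato)(1,10-phenanthroline)tin(IV) iodide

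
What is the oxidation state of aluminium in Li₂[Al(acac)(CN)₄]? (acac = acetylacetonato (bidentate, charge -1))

+3

2 lithium outside the brackets (+1 each) → the complex ion is 2−.
Ligand charges: 4×CN = -4; 1×acac = -1; sum -5.
Al + (-5) = 2− ⇒ Al is +3.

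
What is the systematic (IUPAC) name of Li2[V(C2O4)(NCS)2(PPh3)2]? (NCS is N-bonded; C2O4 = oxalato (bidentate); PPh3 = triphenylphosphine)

The 2 lithium counter-ions carry a total charge of +2, so each complex ion is 2−.
Ligand charges: 2×isothiocyanato (-1 each), 1×oxalato (-2 each), 2×triphenylphosphine (neutral); total -4. So V + (-4) = 2−, giving V = +2.
Ligands are named alphabetically: isothiocyanato before oxalato before triphenylphosphine.
The complex ion is anionic, so vanadium takes the -ate form vanadate(II).

lithium diisothiocyanatooxalatobis(triphenylphosphine)vanadate(II)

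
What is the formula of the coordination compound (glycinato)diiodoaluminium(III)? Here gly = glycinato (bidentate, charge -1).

Ligands: 1 glycinato (gly, -1), 2 iodo (I, -1). Ligand charge sum = -3.
With Al in oxidation state +3, the complex ion is [Al...].

[Al(gly)I2]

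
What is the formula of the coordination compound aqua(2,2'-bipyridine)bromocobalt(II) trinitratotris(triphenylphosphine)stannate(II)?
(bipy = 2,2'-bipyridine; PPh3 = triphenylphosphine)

[Co(bipy)Br(H2O)][Sn(NO3)3(PPh3)3]

Cation [Co…]: ligand charges -1, Co(II) ⇒ ion charge 1+.
Anion [Sn…]: ligand charges -3, Sn(II) ⇒ ion charge 1−.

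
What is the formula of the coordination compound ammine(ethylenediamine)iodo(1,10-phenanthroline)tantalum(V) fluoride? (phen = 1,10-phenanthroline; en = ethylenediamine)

[Ta(en)I(NH3)(phen)]F4

Ligands: 1 ammine (NH3, neutral), 1 iodo (I, -1), 1 1,10-phenanthroline (phen, neutral), 1 ethylenediamine (en, neutral). Ligand charge sum = -1.
With Ta in oxidation state +5, the complex ion is [Ta...]^4+.
Charge balance with fluoride (-1) requires 1 complex ion per 4 fluoride.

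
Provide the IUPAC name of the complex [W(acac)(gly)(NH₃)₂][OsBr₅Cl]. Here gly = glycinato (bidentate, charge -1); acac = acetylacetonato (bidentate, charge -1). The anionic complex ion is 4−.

The complex anion is given as 4−; its ligand charges sum to -6, so Os = +2.
A 1:1 salt means the cation carries the equal and opposite charge, 4+.
Cation: ligand charges sum to -2; for the ion to be 4+, W = +6.

(acetylacetonato)diammine(glycinato)tungsten(VI) pentabromochloroosmate(II)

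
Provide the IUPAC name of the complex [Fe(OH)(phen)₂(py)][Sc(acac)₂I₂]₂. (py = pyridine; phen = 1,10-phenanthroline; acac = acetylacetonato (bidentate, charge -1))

Both ions are complex: the cation is named first with the plain metal name, the anion second with the -ate form; each ion's ligands are alphabetised independently.
Scandium is always +3 in its complexes; the anion's ligand charges sum to -4, so the complex anion is 1−.
With 2 anions per cation, the cation must be 2×1 = 2+.
Cation: ligand charges sum to -1; for the ion to be 2+, Fe = +3.

hydroxobis(1,10-phenanthroline)(pyridine)iron(III) bis(acetylacetonato)diiodoscandate(III)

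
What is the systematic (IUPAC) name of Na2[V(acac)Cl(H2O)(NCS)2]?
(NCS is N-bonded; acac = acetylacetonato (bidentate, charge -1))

sodium (acetylacetonato)aquachlorodiisothiocyanatovanadate(II)

The 2 sodium counter-ions carry a total charge of +2, so each complex ion is 2−.
Ligand charges: 2×isothiocyanato (-1 each), 1×aqua (neutral), 1×chloro (-1 each), 1×acetylacetonato (-1 each); total -4. So V + (-4) = 2−, giving V = +2.
The complex ion is anionic, so vanadium takes the -ate form vanadate(II).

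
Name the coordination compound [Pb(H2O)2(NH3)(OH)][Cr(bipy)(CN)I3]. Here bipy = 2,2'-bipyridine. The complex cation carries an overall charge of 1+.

amminediaquahydroxolead(II) (2,2'-bipyridine)cyanotriiodochromate(III)

Both ions are complex: the cation is named first with the plain metal name, the anion second with the -ate form; each ion's ligands are alphabetised independently.
The complex cation is given as 1+; its ligand charges sum to -1, so Pb = +2.
A 1:1 salt means the anion carries the equal and opposite charge, 1−.
Anion: ligand charges sum to -4; for the ion to be 1−, Cr = +3.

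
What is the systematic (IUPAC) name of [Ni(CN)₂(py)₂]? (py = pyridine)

There is no counter-ion, so the complex is neutral overall.
Ligand charges: 2×pyridine (neutral), 2×cyano (-1 each); total -2. So Ni + (-2) = 0, giving Ni = +2.
Ligands are named alphabetically: cyano before pyridine.

dicyanobis(pyridine)nickel(II)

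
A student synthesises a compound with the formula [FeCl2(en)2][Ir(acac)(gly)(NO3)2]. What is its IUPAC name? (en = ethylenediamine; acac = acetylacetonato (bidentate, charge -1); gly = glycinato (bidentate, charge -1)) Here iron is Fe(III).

Both ions are complex: the cation is named first with the plain metal name, the anion second with the -ate form; each ion's ligands are alphabetised independently.
Fe is given as +3; the cation's ligand charges sum to -2, so the complex cation is 1+.
A 1:1 salt means the anion carries the equal and opposite charge, 1−.
Anion: ligand charges sum to -4; for the ion to be 1−, Ir = +3.

dichlorobis(ethylenediamine)iron(III) (acetylacetonato)(glycinato)dinitratoiridate(III)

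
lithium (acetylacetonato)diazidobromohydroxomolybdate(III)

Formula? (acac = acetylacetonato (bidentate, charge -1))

Li2[Mo(acac)Br(N3)2(OH)]

Ligands: 1 bromo (Br, -1), 2 azido (N3, -1), 1 acetylacetonato (acac, -1), 1 hydroxo (OH, -1). Ligand charge sum = -5.
Charge balance with lithium (+1) requires 1 complex ion per 2 lithium.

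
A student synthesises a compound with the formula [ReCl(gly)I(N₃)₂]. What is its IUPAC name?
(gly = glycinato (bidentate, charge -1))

diazidochloro(glycinato)iodorhenium(V)

There is no counter-ion, so the complex is neutral overall.
Ligand charges: 2×azido (-1 each), 1×chloro (-1 each), 1×glycinato (-1 each), 1×iodo (-1 each); total -5. So Re + (-5) = 0, giving Re = +5.
Ligands are named alphabetically: azido before chloro before glycinato before iodo.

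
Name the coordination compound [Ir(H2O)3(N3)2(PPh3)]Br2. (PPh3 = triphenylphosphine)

The 2 bromide counter-ions carry a total charge of -2, so each complex ion is 2+.
Ligand charges: 1×triphenylphosphine (neutral), 2×azido (-1 each), 3×aqua (neutral); total -2. So Ir + (-2) = 2+, giving Ir = +4.
Ligands are named alphabetically: aqua before azido before triphenylphosphine.

triaquadiazido(triphenylphosphine)iridium(IV) bromide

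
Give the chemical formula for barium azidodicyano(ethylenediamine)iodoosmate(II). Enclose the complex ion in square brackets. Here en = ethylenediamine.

Ligands: 1 ethylenediamine (en, neutral), 2 cyano (CN, -1), 1 azido (N3, -1), 1 iodo (I, -1). Ligand charge sum = -4.
With Os in oxidation state +2, the complex ion is [Os...]^2−.
Charge balance with barium (+2) requires 1 complex ion per 1 barium.

Ba[Os(CN)2(en)I(N3)]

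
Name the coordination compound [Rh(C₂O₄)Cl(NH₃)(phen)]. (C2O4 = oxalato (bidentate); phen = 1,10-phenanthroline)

amminechlorooxalato(1,10-phenanthroline)rhodium(III)

There is no counter-ion, so the complex is neutral overall.
Ligand charges: 1×oxalato (-2 each), 1×1,10-phenanthroline (neutral), 1×chloro (-1 each), 1×ammine (neutral); total -3. So Rh + (-3) = 0, giving Rh = +3.
Ligands are named alphabetically: ammine before chloro before oxalato before phenanthroline.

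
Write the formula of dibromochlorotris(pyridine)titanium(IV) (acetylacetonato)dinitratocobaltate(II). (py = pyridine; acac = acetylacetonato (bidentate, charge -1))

Cation [Ti…]: ligand charges -3, Ti(IV) ⇒ ion charge 1+.
Anion [Co…]: ligand charges -3, Co(II) ⇒ ion charge 1−.
One 1+ cation balances one 1− anion.

[TiBr2Cl(py)3][Co(acac)(NO3)2]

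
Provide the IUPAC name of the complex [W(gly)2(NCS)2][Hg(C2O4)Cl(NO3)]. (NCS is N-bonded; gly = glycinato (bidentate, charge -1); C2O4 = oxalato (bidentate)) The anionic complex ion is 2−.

The complex anion is given as 2−; its ligand charges sum to -4, so Hg = +2.
A 1:1 salt means the cation carries the equal and opposite charge, 2+.
Cation: ligand charges sum to -4; for the ion to be 2+, W = +6.

bis(glycinato)diisothiocyanatotungsten(VI) chloronitratooxalatomercurate(II)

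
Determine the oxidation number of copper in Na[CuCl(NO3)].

+1

1 sodium outside the brackets (+1 each) → the complex ion is 1−.
Ligand charges: 1×Cl = -1; 1×NO3 = -1; sum -2.
Cu + (-2) = 1− ⇒ Cu is +1.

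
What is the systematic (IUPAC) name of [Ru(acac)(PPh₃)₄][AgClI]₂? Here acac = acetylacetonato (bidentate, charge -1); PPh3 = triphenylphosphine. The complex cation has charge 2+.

The complex cation is given as 2+; its ligand charges sum to -1, so Ru = +3.
With 2 anions per cation, each anion must be 2/2 = 1−.
Anion: ligand charges sum to -2; for the ion to be 1−, Ag = +1.

(acetylacetonato)tetrakis(triphenylphosphine)ruthenium(III) chloroiodoargentate(I)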